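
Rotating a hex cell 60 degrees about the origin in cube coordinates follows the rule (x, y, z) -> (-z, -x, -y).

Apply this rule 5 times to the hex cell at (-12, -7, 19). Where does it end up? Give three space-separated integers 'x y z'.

Answer: 7 -19 12

Derivation:
Start: (-12, -7, 19)
Step 1: (-12, -7, 19) -> (-(19), -(-12), -(-7)) = (-19, 12, 7)
Step 2: (-19, 12, 7) -> (-(7), -(-19), -(12)) = (-7, 19, -12)
Step 3: (-7, 19, -12) -> (-(-12), -(-7), -(19)) = (12, 7, -19)
Step 4: (12, 7, -19) -> (-(-19), -(12), -(7)) = (19, -12, -7)
Step 5: (19, -12, -7) -> (-(-7), -(19), -(-12)) = (7, -19, 12)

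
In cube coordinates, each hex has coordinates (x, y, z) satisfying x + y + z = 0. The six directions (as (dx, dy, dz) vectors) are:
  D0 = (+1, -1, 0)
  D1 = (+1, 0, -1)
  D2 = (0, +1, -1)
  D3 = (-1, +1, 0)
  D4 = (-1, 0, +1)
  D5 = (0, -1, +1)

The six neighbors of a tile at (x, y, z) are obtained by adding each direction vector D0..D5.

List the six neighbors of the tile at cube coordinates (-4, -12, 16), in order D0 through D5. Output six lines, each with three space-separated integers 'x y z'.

Answer: -3 -13 16
-3 -12 15
-4 -11 15
-5 -11 16
-5 -12 17
-4 -13 17

Derivation:
Center: (-4, -12, 16). Add each direction:
  D0: (-4, -12, 16) + (1, -1, 0) = (-3, -13, 16)
  D1: (-4, -12, 16) + (1, 0, -1) = (-3, -12, 15)
  D2: (-4, -12, 16) + (0, 1, -1) = (-4, -11, 15)
  D3: (-4, -12, 16) + (-1, 1, 0) = (-5, -11, 16)
  D4: (-4, -12, 16) + (-1, 0, 1) = (-5, -12, 17)
  D5: (-4, -12, 16) + (0, -1, 1) = (-4, -13, 17)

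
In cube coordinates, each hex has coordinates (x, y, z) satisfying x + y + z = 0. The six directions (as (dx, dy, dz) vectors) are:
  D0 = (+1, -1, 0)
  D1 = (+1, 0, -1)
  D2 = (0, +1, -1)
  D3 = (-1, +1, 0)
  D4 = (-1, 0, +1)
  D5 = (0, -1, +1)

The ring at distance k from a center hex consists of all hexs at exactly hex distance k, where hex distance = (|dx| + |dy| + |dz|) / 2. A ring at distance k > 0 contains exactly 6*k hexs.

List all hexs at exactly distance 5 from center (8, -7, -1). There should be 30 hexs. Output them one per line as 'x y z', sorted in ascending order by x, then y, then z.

Answer: 3 -7 4
3 -6 3
3 -5 2
3 -4 1
3 -3 0
3 -2 -1
4 -8 4
4 -2 -2
5 -9 4
5 -2 -3
6 -10 4
6 -2 -4
7 -11 4
7 -2 -5
8 -12 4
8 -2 -6
9 -12 3
9 -3 -6
10 -12 2
10 -4 -6
11 -12 1
11 -5 -6
12 -12 0
12 -6 -6
13 -12 -1
13 -11 -2
13 -10 -3
13 -9 -4
13 -8 -5
13 -7 -6

Derivation:
Walk ring at distance 5 from (8, -7, -1):
Start at center + D4*5 = (3, -7, 4)
  hex 0: (3, -7, 4)
  hex 1: (4, -8, 4)
  hex 2: (5, -9, 4)
  hex 3: (6, -10, 4)
  hex 4: (7, -11, 4)
  hex 5: (8, -12, 4)
  hex 6: (9, -12, 3)
  hex 7: (10, -12, 2)
  hex 8: (11, -12, 1)
  hex 9: (12, -12, 0)
  hex 10: (13, -12, -1)
  hex 11: (13, -11, -2)
  hex 12: (13, -10, -3)
  hex 13: (13, -9, -4)
  hex 14: (13, -8, -5)
  hex 15: (13, -7, -6)
  hex 16: (12, -6, -6)
  hex 17: (11, -5, -6)
  hex 18: (10, -4, -6)
  hex 19: (9, -3, -6)
  hex 20: (8, -2, -6)
  hex 21: (7, -2, -5)
  hex 22: (6, -2, -4)
  hex 23: (5, -2, -3)
  hex 24: (4, -2, -2)
  hex 25: (3, -2, -1)
  hex 26: (3, -3, 0)
  hex 27: (3, -4, 1)
  hex 28: (3, -5, 2)
  hex 29: (3, -6, 3)
Sorted: 30 hexes.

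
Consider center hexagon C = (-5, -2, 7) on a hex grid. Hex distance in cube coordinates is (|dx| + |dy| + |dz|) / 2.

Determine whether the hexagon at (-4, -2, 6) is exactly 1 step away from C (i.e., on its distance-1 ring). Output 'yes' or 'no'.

Answer: yes

Derivation:
|px - cx| = |-4 - (-5)| = 1
|py - cy| = |-2 - (-2)| = 0
|pz - cz| = |6 - 7| = 1
distance = (1+0+1)/2 = 2/2 = 1
radius = 1; distance == radius -> yes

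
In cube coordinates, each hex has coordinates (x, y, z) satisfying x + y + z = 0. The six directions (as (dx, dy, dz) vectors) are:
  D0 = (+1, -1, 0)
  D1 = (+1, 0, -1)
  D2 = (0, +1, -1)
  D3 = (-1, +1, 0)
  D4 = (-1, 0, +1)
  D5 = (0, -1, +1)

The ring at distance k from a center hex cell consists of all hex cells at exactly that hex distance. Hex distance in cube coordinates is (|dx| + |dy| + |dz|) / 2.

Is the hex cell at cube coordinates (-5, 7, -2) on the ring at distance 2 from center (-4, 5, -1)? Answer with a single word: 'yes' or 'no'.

Answer: yes

Derivation:
|px - cx| = |-5 - (-4)| = 1
|py - cy| = |7 - 5| = 2
|pz - cz| = |-2 - (-1)| = 1
distance = (1+2+1)/2 = 4/2 = 2
radius = 2; distance == radius -> yes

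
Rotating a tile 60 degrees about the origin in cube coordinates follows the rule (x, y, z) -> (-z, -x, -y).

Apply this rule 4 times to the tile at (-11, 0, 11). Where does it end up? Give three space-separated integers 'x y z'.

Answer: 11 -11 0

Derivation:
Start: (-11, 0, 11)
Step 1: (-11, 0, 11) -> (-(11), -(-11), -(0)) = (-11, 11, 0)
Step 2: (-11, 11, 0) -> (-(0), -(-11), -(11)) = (0, 11, -11)
Step 3: (0, 11, -11) -> (-(-11), -(0), -(11)) = (11, 0, -11)
Step 4: (11, 0, -11) -> (-(-11), -(11), -(0)) = (11, -11, 0)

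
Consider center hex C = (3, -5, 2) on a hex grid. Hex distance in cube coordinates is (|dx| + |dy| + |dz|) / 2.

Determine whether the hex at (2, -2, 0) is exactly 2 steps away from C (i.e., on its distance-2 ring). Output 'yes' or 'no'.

|px - cx| = |2 - 3| = 1
|py - cy| = |-2 - (-5)| = 3
|pz - cz| = |0 - 2| = 2
distance = (1+3+2)/2 = 6/2 = 3
radius = 2; distance != radius -> no

Answer: no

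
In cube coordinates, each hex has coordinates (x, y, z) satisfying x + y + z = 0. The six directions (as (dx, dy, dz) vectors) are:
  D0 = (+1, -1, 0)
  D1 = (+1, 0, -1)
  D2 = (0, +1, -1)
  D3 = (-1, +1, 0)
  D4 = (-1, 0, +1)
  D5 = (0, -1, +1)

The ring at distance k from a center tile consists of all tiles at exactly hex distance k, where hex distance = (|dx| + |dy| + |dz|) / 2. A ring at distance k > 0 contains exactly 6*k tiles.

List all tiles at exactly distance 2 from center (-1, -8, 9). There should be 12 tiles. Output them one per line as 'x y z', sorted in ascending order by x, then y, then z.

Walk ring at distance 2 from (-1, -8, 9):
Start at center + D4*2 = (-3, -8, 11)
  hex 0: (-3, -8, 11)
  hex 1: (-2, -9, 11)
  hex 2: (-1, -10, 11)
  hex 3: (0, -10, 10)
  hex 4: (1, -10, 9)
  hex 5: (1, -9, 8)
  hex 6: (1, -8, 7)
  hex 7: (0, -7, 7)
  hex 8: (-1, -6, 7)
  hex 9: (-2, -6, 8)
  hex 10: (-3, -6, 9)
  hex 11: (-3, -7, 10)
Sorted: 12 hexes.

Answer: -3 -8 11
-3 -7 10
-3 -6 9
-2 -9 11
-2 -6 8
-1 -10 11
-1 -6 7
0 -10 10
0 -7 7
1 -10 9
1 -9 8
1 -8 7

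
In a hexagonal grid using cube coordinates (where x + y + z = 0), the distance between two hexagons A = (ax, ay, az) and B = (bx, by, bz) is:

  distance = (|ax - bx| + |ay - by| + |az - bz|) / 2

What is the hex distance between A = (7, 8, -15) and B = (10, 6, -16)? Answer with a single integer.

Answer: 3

Derivation:
|ax - bx| = |7 - 10| = 3
|ay - by| = |8 - 6| = 2
|az - bz| = |-15 - (-16)| = 1
distance = (3 + 2 + 1) / 2 = 6 / 2 = 3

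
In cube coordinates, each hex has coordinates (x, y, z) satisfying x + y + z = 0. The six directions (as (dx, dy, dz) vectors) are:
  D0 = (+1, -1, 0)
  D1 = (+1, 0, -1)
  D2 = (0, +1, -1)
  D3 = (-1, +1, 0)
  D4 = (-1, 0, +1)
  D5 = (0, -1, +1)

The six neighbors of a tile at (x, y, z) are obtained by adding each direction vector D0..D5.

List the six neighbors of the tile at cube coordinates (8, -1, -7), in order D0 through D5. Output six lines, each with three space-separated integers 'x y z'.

Center: (8, -1, -7). Add each direction:
  D0: (8, -1, -7) + (1, -1, 0) = (9, -2, -7)
  D1: (8, -1, -7) + (1, 0, -1) = (9, -1, -8)
  D2: (8, -1, -7) + (0, 1, -1) = (8, 0, -8)
  D3: (8, -1, -7) + (-1, 1, 0) = (7, 0, -7)
  D4: (8, -1, -7) + (-1, 0, 1) = (7, -1, -6)
  D5: (8, -1, -7) + (0, -1, 1) = (8, -2, -6)

Answer: 9 -2 -7
9 -1 -8
8 0 -8
7 0 -7
7 -1 -6
8 -2 -6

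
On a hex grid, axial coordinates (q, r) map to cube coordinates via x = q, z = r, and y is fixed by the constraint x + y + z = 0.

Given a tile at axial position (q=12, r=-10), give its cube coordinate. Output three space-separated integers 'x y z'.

Answer: 12 -2 -10

Derivation:
x = q = 12
z = r = -10
y = -x - z = -(12) - (-10) = -2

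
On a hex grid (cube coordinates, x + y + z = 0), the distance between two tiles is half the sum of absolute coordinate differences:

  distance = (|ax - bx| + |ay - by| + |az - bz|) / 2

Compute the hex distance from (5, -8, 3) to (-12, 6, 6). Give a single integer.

|ax - bx| = |5 - (-12)| = 17
|ay - by| = |-8 - 6| = 14
|az - bz| = |3 - 6| = 3
distance = (17 + 14 + 3) / 2 = 34 / 2 = 17

Answer: 17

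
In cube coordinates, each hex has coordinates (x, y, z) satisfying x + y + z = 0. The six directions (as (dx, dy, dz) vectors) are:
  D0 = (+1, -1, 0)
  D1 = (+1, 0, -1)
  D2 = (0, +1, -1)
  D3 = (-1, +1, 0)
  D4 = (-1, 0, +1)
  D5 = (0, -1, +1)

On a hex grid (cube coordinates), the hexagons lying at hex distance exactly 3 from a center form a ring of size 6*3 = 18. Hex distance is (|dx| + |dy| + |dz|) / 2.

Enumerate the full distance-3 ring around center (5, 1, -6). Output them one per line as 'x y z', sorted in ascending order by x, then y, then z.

Walk ring at distance 3 from (5, 1, -6):
Start at center + D4*3 = (2, 1, -3)
  hex 0: (2, 1, -3)
  hex 1: (3, 0, -3)
  hex 2: (4, -1, -3)
  hex 3: (5, -2, -3)
  hex 4: (6, -2, -4)
  hex 5: (7, -2, -5)
  hex 6: (8, -2, -6)
  hex 7: (8, -1, -7)
  hex 8: (8, 0, -8)
  hex 9: (8, 1, -9)
  hex 10: (7, 2, -9)
  hex 11: (6, 3, -9)
  hex 12: (5, 4, -9)
  hex 13: (4, 4, -8)
  hex 14: (3, 4, -7)
  hex 15: (2, 4, -6)
  hex 16: (2, 3, -5)
  hex 17: (2, 2, -4)
Sorted: 18 hexes.

Answer: 2 1 -3
2 2 -4
2 3 -5
2 4 -6
3 0 -3
3 4 -7
4 -1 -3
4 4 -8
5 -2 -3
5 4 -9
6 -2 -4
6 3 -9
7 -2 -5
7 2 -9
8 -2 -6
8 -1 -7
8 0 -8
8 1 -9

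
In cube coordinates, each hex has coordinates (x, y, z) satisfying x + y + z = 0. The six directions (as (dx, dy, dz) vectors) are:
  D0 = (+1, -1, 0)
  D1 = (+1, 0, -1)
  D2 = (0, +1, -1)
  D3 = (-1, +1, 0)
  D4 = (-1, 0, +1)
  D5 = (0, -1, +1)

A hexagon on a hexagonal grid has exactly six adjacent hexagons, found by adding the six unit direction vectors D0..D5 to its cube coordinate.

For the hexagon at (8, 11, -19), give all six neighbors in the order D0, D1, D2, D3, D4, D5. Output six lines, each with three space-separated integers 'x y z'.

Center: (8, 11, -19). Add each direction:
  D0: (8, 11, -19) + (1, -1, 0) = (9, 10, -19)
  D1: (8, 11, -19) + (1, 0, -1) = (9, 11, -20)
  D2: (8, 11, -19) + (0, 1, -1) = (8, 12, -20)
  D3: (8, 11, -19) + (-1, 1, 0) = (7, 12, -19)
  D4: (8, 11, -19) + (-1, 0, 1) = (7, 11, -18)
  D5: (8, 11, -19) + (0, -1, 1) = (8, 10, -18)

Answer: 9 10 -19
9 11 -20
8 12 -20
7 12 -19
7 11 -18
8 10 -18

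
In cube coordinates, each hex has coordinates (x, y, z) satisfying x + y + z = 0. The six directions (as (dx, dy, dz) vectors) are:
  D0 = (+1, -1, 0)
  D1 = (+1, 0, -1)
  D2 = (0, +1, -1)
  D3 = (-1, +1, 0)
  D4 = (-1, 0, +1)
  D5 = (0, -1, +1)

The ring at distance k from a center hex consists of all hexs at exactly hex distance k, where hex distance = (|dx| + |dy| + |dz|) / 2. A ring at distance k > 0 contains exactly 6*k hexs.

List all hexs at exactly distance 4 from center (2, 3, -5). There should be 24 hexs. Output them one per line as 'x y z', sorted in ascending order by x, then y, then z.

Walk ring at distance 4 from (2, 3, -5):
Start at center + D4*4 = (-2, 3, -1)
  hex 0: (-2, 3, -1)
  hex 1: (-1, 2, -1)
  hex 2: (0, 1, -1)
  hex 3: (1, 0, -1)
  hex 4: (2, -1, -1)
  hex 5: (3, -1, -2)
  hex 6: (4, -1, -3)
  hex 7: (5, -1, -4)
  hex 8: (6, -1, -5)
  hex 9: (6, 0, -6)
  hex 10: (6, 1, -7)
  hex 11: (6, 2, -8)
  hex 12: (6, 3, -9)
  hex 13: (5, 4, -9)
  hex 14: (4, 5, -9)
  hex 15: (3, 6, -9)
  hex 16: (2, 7, -9)
  hex 17: (1, 7, -8)
  hex 18: (0, 7, -7)
  hex 19: (-1, 7, -6)
  hex 20: (-2, 7, -5)
  hex 21: (-2, 6, -4)
  hex 22: (-2, 5, -3)
  hex 23: (-2, 4, -2)
Sorted: 24 hexes.

Answer: -2 3 -1
-2 4 -2
-2 5 -3
-2 6 -4
-2 7 -5
-1 2 -1
-1 7 -6
0 1 -1
0 7 -7
1 0 -1
1 7 -8
2 -1 -1
2 7 -9
3 -1 -2
3 6 -9
4 -1 -3
4 5 -9
5 -1 -4
5 4 -9
6 -1 -5
6 0 -6
6 1 -7
6 2 -8
6 3 -9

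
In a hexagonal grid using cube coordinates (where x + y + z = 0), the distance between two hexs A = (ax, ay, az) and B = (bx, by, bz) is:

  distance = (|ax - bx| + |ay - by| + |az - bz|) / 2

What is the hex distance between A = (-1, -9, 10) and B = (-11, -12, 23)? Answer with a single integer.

Answer: 13

Derivation:
|ax - bx| = |-1 - (-11)| = 10
|ay - by| = |-9 - (-12)| = 3
|az - bz| = |10 - 23| = 13
distance = (10 + 3 + 13) / 2 = 26 / 2 = 13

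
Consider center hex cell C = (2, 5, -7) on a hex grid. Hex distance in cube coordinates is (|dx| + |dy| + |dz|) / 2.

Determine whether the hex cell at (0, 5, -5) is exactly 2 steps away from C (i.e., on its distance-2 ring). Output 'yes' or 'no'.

Answer: yes

Derivation:
|px - cx| = |0 - 2| = 2
|py - cy| = |5 - 5| = 0
|pz - cz| = |-5 - (-7)| = 2
distance = (2+0+2)/2 = 4/2 = 2
radius = 2; distance == radius -> yes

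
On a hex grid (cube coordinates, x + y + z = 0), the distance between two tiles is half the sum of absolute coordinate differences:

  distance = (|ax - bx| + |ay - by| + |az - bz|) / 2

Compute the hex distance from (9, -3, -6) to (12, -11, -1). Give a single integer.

|ax - bx| = |9 - 12| = 3
|ay - by| = |-3 - (-11)| = 8
|az - bz| = |-6 - (-1)| = 5
distance = (3 + 8 + 5) / 2 = 16 / 2 = 8

Answer: 8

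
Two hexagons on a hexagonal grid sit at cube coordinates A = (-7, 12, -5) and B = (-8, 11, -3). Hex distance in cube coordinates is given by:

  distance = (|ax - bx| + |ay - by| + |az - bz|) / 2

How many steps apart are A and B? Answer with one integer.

|ax - bx| = |-7 - (-8)| = 1
|ay - by| = |12 - 11| = 1
|az - bz| = |-5 - (-3)| = 2
distance = (1 + 1 + 2) / 2 = 4 / 2 = 2

Answer: 2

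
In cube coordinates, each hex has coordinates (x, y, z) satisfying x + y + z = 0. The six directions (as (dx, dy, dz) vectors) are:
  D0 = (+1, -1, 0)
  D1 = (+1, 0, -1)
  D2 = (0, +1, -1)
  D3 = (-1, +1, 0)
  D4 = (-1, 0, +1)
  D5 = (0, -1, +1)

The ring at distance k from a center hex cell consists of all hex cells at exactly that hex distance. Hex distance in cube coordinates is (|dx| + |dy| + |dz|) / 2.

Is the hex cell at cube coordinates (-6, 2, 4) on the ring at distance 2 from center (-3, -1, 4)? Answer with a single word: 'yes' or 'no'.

|px - cx| = |-6 - (-3)| = 3
|py - cy| = |2 - (-1)| = 3
|pz - cz| = |4 - 4| = 0
distance = (3+3+0)/2 = 6/2 = 3
radius = 2; distance != radius -> no

Answer: no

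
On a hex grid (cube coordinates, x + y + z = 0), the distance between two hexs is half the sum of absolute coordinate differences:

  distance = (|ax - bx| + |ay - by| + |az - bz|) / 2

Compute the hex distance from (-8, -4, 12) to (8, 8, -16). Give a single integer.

Answer: 28

Derivation:
|ax - bx| = |-8 - 8| = 16
|ay - by| = |-4 - 8| = 12
|az - bz| = |12 - (-16)| = 28
distance = (16 + 12 + 28) / 2 = 56 / 2 = 28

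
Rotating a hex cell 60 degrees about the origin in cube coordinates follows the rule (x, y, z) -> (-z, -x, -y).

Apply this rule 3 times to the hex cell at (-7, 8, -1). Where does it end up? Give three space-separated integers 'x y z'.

Start: (-7, 8, -1)
Step 1: (-7, 8, -1) -> (-(-1), -(-7), -(8)) = (1, 7, -8)
Step 2: (1, 7, -8) -> (-(-8), -(1), -(7)) = (8, -1, -7)
Step 3: (8, -1, -7) -> (-(-7), -(8), -(-1)) = (7, -8, 1)

Answer: 7 -8 1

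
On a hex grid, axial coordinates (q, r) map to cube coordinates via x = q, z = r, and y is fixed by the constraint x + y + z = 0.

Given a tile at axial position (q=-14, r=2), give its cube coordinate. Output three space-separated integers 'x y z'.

x = q = -14
z = r = 2
y = -x - z = -(-14) - (2) = 12

Answer: -14 12 2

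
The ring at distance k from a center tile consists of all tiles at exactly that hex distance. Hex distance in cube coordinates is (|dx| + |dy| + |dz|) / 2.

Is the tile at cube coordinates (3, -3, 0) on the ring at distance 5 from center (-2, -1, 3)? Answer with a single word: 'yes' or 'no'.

|px - cx| = |3 - (-2)| = 5
|py - cy| = |-3 - (-1)| = 2
|pz - cz| = |0 - 3| = 3
distance = (5+2+3)/2 = 10/2 = 5
radius = 5; distance == radius -> yes

Answer: yes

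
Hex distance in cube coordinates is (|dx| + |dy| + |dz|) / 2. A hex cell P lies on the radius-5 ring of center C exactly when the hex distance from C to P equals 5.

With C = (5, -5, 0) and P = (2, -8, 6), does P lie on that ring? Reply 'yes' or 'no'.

Answer: no

Derivation:
|px - cx| = |2 - 5| = 3
|py - cy| = |-8 - (-5)| = 3
|pz - cz| = |6 - 0| = 6
distance = (3+3+6)/2 = 12/2 = 6
radius = 5; distance != radius -> no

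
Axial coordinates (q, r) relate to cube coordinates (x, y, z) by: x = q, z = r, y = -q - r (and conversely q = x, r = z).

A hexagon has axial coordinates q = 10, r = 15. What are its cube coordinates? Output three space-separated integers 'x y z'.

Answer: 10 -25 15

Derivation:
x = q = 10
z = r = 15
y = -x - z = -(10) - (15) = -25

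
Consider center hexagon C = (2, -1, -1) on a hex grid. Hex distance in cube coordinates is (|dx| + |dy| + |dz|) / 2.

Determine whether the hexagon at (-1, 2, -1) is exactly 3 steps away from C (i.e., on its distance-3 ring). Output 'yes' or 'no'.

Answer: yes

Derivation:
|px - cx| = |-1 - 2| = 3
|py - cy| = |2 - (-1)| = 3
|pz - cz| = |-1 - (-1)| = 0
distance = (3+3+0)/2 = 6/2 = 3
radius = 3; distance == radius -> yes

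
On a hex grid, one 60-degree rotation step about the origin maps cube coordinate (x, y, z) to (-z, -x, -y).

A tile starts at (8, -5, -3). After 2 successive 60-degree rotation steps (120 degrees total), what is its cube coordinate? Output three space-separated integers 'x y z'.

Start: (8, -5, -3)
Step 1: (8, -5, -3) -> (-(-3), -(8), -(-5)) = (3, -8, 5)
Step 2: (3, -8, 5) -> (-(5), -(3), -(-8)) = (-5, -3, 8)

Answer: -5 -3 8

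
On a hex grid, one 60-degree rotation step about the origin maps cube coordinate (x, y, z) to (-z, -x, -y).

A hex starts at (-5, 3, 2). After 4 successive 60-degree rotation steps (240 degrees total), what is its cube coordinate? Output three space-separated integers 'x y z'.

Start: (-5, 3, 2)
Step 1: (-5, 3, 2) -> (-(2), -(-5), -(3)) = (-2, 5, -3)
Step 2: (-2, 5, -3) -> (-(-3), -(-2), -(5)) = (3, 2, -5)
Step 3: (3, 2, -5) -> (-(-5), -(3), -(2)) = (5, -3, -2)
Step 4: (5, -3, -2) -> (-(-2), -(5), -(-3)) = (2, -5, 3)

Answer: 2 -5 3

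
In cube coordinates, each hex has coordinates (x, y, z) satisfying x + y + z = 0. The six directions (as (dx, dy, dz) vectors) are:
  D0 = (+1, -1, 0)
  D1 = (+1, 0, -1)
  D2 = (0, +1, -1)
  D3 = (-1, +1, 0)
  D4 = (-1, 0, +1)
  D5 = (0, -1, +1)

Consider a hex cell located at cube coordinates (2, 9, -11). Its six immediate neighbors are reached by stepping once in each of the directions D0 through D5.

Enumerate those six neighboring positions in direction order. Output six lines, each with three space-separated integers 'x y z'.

Center: (2, 9, -11). Add each direction:
  D0: (2, 9, -11) + (1, -1, 0) = (3, 8, -11)
  D1: (2, 9, -11) + (1, 0, -1) = (3, 9, -12)
  D2: (2, 9, -11) + (0, 1, -1) = (2, 10, -12)
  D3: (2, 9, -11) + (-1, 1, 0) = (1, 10, -11)
  D4: (2, 9, -11) + (-1, 0, 1) = (1, 9, -10)
  D5: (2, 9, -11) + (0, -1, 1) = (2, 8, -10)

Answer: 3 8 -11
3 9 -12
2 10 -12
1 10 -11
1 9 -10
2 8 -10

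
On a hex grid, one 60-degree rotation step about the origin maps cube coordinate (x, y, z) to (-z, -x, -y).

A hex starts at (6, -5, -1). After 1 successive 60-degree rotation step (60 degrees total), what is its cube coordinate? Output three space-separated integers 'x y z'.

Answer: 1 -6 5

Derivation:
Start: (6, -5, -1)
Step 1: (6, -5, -1) -> (-(-1), -(6), -(-5)) = (1, -6, 5)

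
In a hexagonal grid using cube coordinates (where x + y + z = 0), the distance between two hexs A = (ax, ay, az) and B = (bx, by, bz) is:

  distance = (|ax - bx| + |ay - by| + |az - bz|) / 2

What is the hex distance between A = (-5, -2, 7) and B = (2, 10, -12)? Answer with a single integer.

Answer: 19

Derivation:
|ax - bx| = |-5 - 2| = 7
|ay - by| = |-2 - 10| = 12
|az - bz| = |7 - (-12)| = 19
distance = (7 + 12 + 19) / 2 = 38 / 2 = 19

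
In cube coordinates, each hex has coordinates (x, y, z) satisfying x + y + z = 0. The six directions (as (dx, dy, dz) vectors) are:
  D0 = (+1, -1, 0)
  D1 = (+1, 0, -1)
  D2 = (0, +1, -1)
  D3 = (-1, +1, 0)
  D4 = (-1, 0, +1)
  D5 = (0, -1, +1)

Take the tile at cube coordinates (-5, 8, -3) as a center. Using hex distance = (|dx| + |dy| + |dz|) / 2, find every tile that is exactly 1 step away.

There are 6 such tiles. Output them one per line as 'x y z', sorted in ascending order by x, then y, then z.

Walk ring at distance 1 from (-5, 8, -3):
Start at center + D4*1 = (-6, 8, -2)
  hex 0: (-6, 8, -2)
  hex 1: (-5, 7, -2)
  hex 2: (-4, 7, -3)
  hex 3: (-4, 8, -4)
  hex 4: (-5, 9, -4)
  hex 5: (-6, 9, -3)
Sorted: 6 hexes.

Answer: -6 8 -2
-6 9 -3
-5 7 -2
-5 9 -4
-4 7 -3
-4 8 -4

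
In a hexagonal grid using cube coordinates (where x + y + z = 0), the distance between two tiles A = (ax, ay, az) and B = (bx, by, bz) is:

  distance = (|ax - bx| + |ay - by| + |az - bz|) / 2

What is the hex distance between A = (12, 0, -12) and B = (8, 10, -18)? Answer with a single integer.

|ax - bx| = |12 - 8| = 4
|ay - by| = |0 - 10| = 10
|az - bz| = |-12 - (-18)| = 6
distance = (4 + 10 + 6) / 2 = 20 / 2 = 10

Answer: 10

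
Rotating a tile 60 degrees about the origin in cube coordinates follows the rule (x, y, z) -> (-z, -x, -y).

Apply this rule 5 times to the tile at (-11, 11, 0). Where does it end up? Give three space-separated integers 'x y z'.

Start: (-11, 11, 0)
Step 1: (-11, 11, 0) -> (-(0), -(-11), -(11)) = (0, 11, -11)
Step 2: (0, 11, -11) -> (-(-11), -(0), -(11)) = (11, 0, -11)
Step 3: (11, 0, -11) -> (-(-11), -(11), -(0)) = (11, -11, 0)
Step 4: (11, -11, 0) -> (-(0), -(11), -(-11)) = (0, -11, 11)
Step 5: (0, -11, 11) -> (-(11), -(0), -(-11)) = (-11, 0, 11)

Answer: -11 0 11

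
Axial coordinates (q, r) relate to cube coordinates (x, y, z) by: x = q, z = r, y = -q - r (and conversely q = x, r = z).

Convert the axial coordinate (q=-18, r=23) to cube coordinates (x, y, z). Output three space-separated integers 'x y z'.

Answer: -18 -5 23

Derivation:
x = q = -18
z = r = 23
y = -x - z = -(-18) - (23) = -5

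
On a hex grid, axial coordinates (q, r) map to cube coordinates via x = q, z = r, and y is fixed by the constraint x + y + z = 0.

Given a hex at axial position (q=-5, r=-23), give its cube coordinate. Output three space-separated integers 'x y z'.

Answer: -5 28 -23

Derivation:
x = q = -5
z = r = -23
y = -x - z = -(-5) - (-23) = 28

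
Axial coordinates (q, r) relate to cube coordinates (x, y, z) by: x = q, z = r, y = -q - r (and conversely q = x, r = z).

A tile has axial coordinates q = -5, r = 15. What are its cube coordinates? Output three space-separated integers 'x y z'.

x = q = -5
z = r = 15
y = -x - z = -(-5) - (15) = -10

Answer: -5 -10 15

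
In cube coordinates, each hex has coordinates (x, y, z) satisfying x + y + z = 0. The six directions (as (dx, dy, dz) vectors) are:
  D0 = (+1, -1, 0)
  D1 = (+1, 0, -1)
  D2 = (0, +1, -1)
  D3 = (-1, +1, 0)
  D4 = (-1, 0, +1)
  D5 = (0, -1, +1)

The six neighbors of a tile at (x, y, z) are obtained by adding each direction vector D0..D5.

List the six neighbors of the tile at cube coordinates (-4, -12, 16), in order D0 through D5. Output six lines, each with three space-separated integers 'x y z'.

Answer: -3 -13 16
-3 -12 15
-4 -11 15
-5 -11 16
-5 -12 17
-4 -13 17

Derivation:
Center: (-4, -12, 16). Add each direction:
  D0: (-4, -12, 16) + (1, -1, 0) = (-3, -13, 16)
  D1: (-4, -12, 16) + (1, 0, -1) = (-3, -12, 15)
  D2: (-4, -12, 16) + (0, 1, -1) = (-4, -11, 15)
  D3: (-4, -12, 16) + (-1, 1, 0) = (-5, -11, 16)
  D4: (-4, -12, 16) + (-1, 0, 1) = (-5, -12, 17)
  D5: (-4, -12, 16) + (0, -1, 1) = (-4, -13, 17)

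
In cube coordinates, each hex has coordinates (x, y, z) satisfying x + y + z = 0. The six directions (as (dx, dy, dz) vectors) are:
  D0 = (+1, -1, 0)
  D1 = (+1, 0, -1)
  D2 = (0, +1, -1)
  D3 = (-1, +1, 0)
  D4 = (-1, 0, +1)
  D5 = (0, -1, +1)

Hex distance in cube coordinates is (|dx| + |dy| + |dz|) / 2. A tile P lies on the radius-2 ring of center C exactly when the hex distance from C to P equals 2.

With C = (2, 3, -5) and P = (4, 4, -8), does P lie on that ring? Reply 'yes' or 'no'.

|px - cx| = |4 - 2| = 2
|py - cy| = |4 - 3| = 1
|pz - cz| = |-8 - (-5)| = 3
distance = (2+1+3)/2 = 6/2 = 3
radius = 2; distance != radius -> no

Answer: no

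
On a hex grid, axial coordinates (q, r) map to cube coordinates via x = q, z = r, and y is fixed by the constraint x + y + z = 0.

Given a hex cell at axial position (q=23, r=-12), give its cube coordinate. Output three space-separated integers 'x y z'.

x = q = 23
z = r = -12
y = -x - z = -(23) - (-12) = -11

Answer: 23 -11 -12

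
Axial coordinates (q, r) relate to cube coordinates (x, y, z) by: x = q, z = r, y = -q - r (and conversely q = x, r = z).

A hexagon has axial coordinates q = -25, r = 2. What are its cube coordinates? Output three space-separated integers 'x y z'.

x = q = -25
z = r = 2
y = -x - z = -(-25) - (2) = 23

Answer: -25 23 2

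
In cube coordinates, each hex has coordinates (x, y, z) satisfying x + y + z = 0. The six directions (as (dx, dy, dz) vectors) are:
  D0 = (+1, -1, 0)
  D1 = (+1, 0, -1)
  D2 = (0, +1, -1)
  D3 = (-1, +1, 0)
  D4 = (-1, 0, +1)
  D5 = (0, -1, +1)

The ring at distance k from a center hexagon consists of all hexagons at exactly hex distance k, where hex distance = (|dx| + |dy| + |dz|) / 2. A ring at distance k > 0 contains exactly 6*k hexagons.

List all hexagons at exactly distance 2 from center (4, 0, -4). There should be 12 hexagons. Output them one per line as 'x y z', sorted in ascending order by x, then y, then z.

Answer: 2 0 -2
2 1 -3
2 2 -4
3 -1 -2
3 2 -5
4 -2 -2
4 2 -6
5 -2 -3
5 1 -6
6 -2 -4
6 -1 -5
6 0 -6

Derivation:
Walk ring at distance 2 from (4, 0, -4):
Start at center + D4*2 = (2, 0, -2)
  hex 0: (2, 0, -2)
  hex 1: (3, -1, -2)
  hex 2: (4, -2, -2)
  hex 3: (5, -2, -3)
  hex 4: (6, -2, -4)
  hex 5: (6, -1, -5)
  hex 6: (6, 0, -6)
  hex 7: (5, 1, -6)
  hex 8: (4, 2, -6)
  hex 9: (3, 2, -5)
  hex 10: (2, 2, -4)
  hex 11: (2, 1, -3)
Sorted: 12 hexes.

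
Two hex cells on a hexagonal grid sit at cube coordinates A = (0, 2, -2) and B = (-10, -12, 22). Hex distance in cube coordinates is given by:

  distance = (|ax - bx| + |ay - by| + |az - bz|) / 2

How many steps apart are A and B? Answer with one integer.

Answer: 24

Derivation:
|ax - bx| = |0 - (-10)| = 10
|ay - by| = |2 - (-12)| = 14
|az - bz| = |-2 - 22| = 24
distance = (10 + 14 + 24) / 2 = 48 / 2 = 24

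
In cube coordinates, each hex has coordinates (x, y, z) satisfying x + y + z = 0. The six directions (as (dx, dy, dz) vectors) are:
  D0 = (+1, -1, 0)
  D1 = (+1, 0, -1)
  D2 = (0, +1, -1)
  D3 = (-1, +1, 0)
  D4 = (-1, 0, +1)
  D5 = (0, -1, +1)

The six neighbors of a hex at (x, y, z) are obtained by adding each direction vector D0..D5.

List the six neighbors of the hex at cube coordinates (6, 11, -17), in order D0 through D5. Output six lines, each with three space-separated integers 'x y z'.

Center: (6, 11, -17). Add each direction:
  D0: (6, 11, -17) + (1, -1, 0) = (7, 10, -17)
  D1: (6, 11, -17) + (1, 0, -1) = (7, 11, -18)
  D2: (6, 11, -17) + (0, 1, -1) = (6, 12, -18)
  D3: (6, 11, -17) + (-1, 1, 0) = (5, 12, -17)
  D4: (6, 11, -17) + (-1, 0, 1) = (5, 11, -16)
  D5: (6, 11, -17) + (0, -1, 1) = (6, 10, -16)

Answer: 7 10 -17
7 11 -18
6 12 -18
5 12 -17
5 11 -16
6 10 -16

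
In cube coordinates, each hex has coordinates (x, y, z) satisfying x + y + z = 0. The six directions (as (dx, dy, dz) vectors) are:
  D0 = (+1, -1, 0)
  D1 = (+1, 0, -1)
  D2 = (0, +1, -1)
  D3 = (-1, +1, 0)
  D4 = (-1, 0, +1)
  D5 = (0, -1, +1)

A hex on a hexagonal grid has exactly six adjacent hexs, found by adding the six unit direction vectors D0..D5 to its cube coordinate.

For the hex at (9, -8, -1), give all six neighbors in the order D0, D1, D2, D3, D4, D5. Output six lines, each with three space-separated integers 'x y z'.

Center: (9, -8, -1). Add each direction:
  D0: (9, -8, -1) + (1, -1, 0) = (10, -9, -1)
  D1: (9, -8, -1) + (1, 0, -1) = (10, -8, -2)
  D2: (9, -8, -1) + (0, 1, -1) = (9, -7, -2)
  D3: (9, -8, -1) + (-1, 1, 0) = (8, -7, -1)
  D4: (9, -8, -1) + (-1, 0, 1) = (8, -8, 0)
  D5: (9, -8, -1) + (0, -1, 1) = (9, -9, 0)

Answer: 10 -9 -1
10 -8 -2
9 -7 -2
8 -7 -1
8 -8 0
9 -9 0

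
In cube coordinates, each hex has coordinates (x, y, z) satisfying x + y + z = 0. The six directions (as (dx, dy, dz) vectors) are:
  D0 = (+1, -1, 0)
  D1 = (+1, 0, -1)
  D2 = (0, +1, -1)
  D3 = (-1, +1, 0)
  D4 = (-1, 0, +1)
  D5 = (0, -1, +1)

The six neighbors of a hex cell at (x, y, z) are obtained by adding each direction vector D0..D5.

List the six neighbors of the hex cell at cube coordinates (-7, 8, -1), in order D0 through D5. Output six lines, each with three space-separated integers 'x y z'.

Center: (-7, 8, -1). Add each direction:
  D0: (-7, 8, -1) + (1, -1, 0) = (-6, 7, -1)
  D1: (-7, 8, -1) + (1, 0, -1) = (-6, 8, -2)
  D2: (-7, 8, -1) + (0, 1, -1) = (-7, 9, -2)
  D3: (-7, 8, -1) + (-1, 1, 0) = (-8, 9, -1)
  D4: (-7, 8, -1) + (-1, 0, 1) = (-8, 8, 0)
  D5: (-7, 8, -1) + (0, -1, 1) = (-7, 7, 0)

Answer: -6 7 -1
-6 8 -2
-7 9 -2
-8 9 -1
-8 8 0
-7 7 0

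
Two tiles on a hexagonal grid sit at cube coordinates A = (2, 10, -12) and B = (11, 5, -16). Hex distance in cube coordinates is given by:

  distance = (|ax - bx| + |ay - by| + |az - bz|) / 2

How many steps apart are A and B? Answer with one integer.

Answer: 9

Derivation:
|ax - bx| = |2 - 11| = 9
|ay - by| = |10 - 5| = 5
|az - bz| = |-12 - (-16)| = 4
distance = (9 + 5 + 4) / 2 = 18 / 2 = 9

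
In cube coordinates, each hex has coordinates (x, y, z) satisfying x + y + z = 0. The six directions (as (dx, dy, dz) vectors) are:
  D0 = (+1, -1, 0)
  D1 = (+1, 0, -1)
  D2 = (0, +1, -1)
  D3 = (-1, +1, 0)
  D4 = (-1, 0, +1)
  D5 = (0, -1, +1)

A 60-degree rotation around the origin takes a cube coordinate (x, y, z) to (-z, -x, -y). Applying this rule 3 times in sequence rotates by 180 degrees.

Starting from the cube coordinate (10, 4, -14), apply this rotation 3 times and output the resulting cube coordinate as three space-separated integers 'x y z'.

Answer: -10 -4 14

Derivation:
Start: (10, 4, -14)
Step 1: (10, 4, -14) -> (-(-14), -(10), -(4)) = (14, -10, -4)
Step 2: (14, -10, -4) -> (-(-4), -(14), -(-10)) = (4, -14, 10)
Step 3: (4, -14, 10) -> (-(10), -(4), -(-14)) = (-10, -4, 14)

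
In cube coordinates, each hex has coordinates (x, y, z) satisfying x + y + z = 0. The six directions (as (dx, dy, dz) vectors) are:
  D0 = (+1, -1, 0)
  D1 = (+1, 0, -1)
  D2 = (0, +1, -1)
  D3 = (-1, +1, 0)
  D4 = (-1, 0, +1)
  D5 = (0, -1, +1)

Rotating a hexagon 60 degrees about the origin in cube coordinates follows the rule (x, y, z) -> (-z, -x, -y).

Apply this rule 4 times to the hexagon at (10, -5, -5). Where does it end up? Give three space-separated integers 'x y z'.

Answer: -5 10 -5

Derivation:
Start: (10, -5, -5)
Step 1: (10, -5, -5) -> (-(-5), -(10), -(-5)) = (5, -10, 5)
Step 2: (5, -10, 5) -> (-(5), -(5), -(-10)) = (-5, -5, 10)
Step 3: (-5, -5, 10) -> (-(10), -(-5), -(-5)) = (-10, 5, 5)
Step 4: (-10, 5, 5) -> (-(5), -(-10), -(5)) = (-5, 10, -5)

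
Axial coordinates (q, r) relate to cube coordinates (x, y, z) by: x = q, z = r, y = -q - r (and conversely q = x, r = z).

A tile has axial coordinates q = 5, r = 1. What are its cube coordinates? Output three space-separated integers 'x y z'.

Answer: 5 -6 1

Derivation:
x = q = 5
z = r = 1
y = -x - z = -(5) - (1) = -6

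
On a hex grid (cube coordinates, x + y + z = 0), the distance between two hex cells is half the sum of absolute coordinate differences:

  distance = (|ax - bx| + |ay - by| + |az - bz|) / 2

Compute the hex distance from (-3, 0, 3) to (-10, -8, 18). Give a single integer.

|ax - bx| = |-3 - (-10)| = 7
|ay - by| = |0 - (-8)| = 8
|az - bz| = |3 - 18| = 15
distance = (7 + 8 + 15) / 2 = 30 / 2 = 15

Answer: 15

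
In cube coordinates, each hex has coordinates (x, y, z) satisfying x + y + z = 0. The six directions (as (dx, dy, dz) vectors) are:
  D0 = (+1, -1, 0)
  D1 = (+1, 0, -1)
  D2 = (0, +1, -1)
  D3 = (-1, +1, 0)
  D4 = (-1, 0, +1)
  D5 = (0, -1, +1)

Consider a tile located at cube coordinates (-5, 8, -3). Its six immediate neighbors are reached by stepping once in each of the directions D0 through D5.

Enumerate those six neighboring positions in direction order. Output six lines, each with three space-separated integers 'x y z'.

Center: (-5, 8, -3). Add each direction:
  D0: (-5, 8, -3) + (1, -1, 0) = (-4, 7, -3)
  D1: (-5, 8, -3) + (1, 0, -1) = (-4, 8, -4)
  D2: (-5, 8, -3) + (0, 1, -1) = (-5, 9, -4)
  D3: (-5, 8, -3) + (-1, 1, 0) = (-6, 9, -3)
  D4: (-5, 8, -3) + (-1, 0, 1) = (-6, 8, -2)
  D5: (-5, 8, -3) + (0, -1, 1) = (-5, 7, -2)

Answer: -4 7 -3
-4 8 -4
-5 9 -4
-6 9 -3
-6 8 -2
-5 7 -2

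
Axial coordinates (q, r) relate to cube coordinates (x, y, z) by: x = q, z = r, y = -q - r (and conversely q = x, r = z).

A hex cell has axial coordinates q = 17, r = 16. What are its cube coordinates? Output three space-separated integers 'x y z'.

Answer: 17 -33 16

Derivation:
x = q = 17
z = r = 16
y = -x - z = -(17) - (16) = -33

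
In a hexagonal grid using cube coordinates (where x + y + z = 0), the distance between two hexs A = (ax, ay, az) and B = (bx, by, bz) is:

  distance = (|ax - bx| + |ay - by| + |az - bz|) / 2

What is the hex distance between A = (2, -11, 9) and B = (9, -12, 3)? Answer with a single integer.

|ax - bx| = |2 - 9| = 7
|ay - by| = |-11 - (-12)| = 1
|az - bz| = |9 - 3| = 6
distance = (7 + 1 + 6) / 2 = 14 / 2 = 7

Answer: 7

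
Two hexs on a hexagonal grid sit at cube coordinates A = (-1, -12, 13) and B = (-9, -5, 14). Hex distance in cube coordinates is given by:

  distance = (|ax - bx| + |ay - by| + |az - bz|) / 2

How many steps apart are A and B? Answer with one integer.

Answer: 8

Derivation:
|ax - bx| = |-1 - (-9)| = 8
|ay - by| = |-12 - (-5)| = 7
|az - bz| = |13 - 14| = 1
distance = (8 + 7 + 1) / 2 = 16 / 2 = 8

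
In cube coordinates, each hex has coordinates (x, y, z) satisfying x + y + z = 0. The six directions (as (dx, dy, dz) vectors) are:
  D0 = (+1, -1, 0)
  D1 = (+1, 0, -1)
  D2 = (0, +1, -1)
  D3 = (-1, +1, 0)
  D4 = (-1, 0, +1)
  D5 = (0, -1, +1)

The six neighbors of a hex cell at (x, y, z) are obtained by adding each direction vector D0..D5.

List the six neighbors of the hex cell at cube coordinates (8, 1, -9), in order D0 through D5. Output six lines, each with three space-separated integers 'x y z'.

Answer: 9 0 -9
9 1 -10
8 2 -10
7 2 -9
7 1 -8
8 0 -8

Derivation:
Center: (8, 1, -9). Add each direction:
  D0: (8, 1, -9) + (1, -1, 0) = (9, 0, -9)
  D1: (8, 1, -9) + (1, 0, -1) = (9, 1, -10)
  D2: (8, 1, -9) + (0, 1, -1) = (8, 2, -10)
  D3: (8, 1, -9) + (-1, 1, 0) = (7, 2, -9)
  D4: (8, 1, -9) + (-1, 0, 1) = (7, 1, -8)
  D5: (8, 1, -9) + (0, -1, 1) = (8, 0, -8)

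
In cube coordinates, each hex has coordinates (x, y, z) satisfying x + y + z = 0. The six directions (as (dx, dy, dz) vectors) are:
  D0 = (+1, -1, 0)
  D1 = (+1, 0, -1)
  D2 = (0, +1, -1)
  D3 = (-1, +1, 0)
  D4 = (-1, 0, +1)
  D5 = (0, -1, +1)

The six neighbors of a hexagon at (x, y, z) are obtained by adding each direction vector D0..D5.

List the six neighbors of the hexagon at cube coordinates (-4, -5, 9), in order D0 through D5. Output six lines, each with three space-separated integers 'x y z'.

Answer: -3 -6 9
-3 -5 8
-4 -4 8
-5 -4 9
-5 -5 10
-4 -6 10

Derivation:
Center: (-4, -5, 9). Add each direction:
  D0: (-4, -5, 9) + (1, -1, 0) = (-3, -6, 9)
  D1: (-4, -5, 9) + (1, 0, -1) = (-3, -5, 8)
  D2: (-4, -5, 9) + (0, 1, -1) = (-4, -4, 8)
  D3: (-4, -5, 9) + (-1, 1, 0) = (-5, -4, 9)
  D4: (-4, -5, 9) + (-1, 0, 1) = (-5, -5, 10)
  D5: (-4, -5, 9) + (0, -1, 1) = (-4, -6, 10)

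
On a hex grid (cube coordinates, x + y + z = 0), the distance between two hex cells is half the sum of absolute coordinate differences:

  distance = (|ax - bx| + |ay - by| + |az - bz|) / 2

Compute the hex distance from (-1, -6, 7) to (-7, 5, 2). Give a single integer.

|ax - bx| = |-1 - (-7)| = 6
|ay - by| = |-6 - 5| = 11
|az - bz| = |7 - 2| = 5
distance = (6 + 11 + 5) / 2 = 22 / 2 = 11

Answer: 11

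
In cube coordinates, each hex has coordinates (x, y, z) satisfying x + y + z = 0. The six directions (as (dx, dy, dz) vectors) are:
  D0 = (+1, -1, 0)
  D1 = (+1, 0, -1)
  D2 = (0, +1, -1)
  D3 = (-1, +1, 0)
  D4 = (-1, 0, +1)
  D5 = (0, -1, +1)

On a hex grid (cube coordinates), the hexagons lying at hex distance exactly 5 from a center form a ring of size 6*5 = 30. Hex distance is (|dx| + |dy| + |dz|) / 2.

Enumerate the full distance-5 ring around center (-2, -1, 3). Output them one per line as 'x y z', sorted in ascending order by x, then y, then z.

Walk ring at distance 5 from (-2, -1, 3):
Start at center + D4*5 = (-7, -1, 8)
  hex 0: (-7, -1, 8)
  hex 1: (-6, -2, 8)
  hex 2: (-5, -3, 8)
  hex 3: (-4, -4, 8)
  hex 4: (-3, -5, 8)
  hex 5: (-2, -6, 8)
  hex 6: (-1, -6, 7)
  hex 7: (0, -6, 6)
  hex 8: (1, -6, 5)
  hex 9: (2, -6, 4)
  hex 10: (3, -6, 3)
  hex 11: (3, -5, 2)
  hex 12: (3, -4, 1)
  hex 13: (3, -3, 0)
  hex 14: (3, -2, -1)
  hex 15: (3, -1, -2)
  hex 16: (2, 0, -2)
  hex 17: (1, 1, -2)
  hex 18: (0, 2, -2)
  hex 19: (-1, 3, -2)
  hex 20: (-2, 4, -2)
  hex 21: (-3, 4, -1)
  hex 22: (-4, 4, 0)
  hex 23: (-5, 4, 1)
  hex 24: (-6, 4, 2)
  hex 25: (-7, 4, 3)
  hex 26: (-7, 3, 4)
  hex 27: (-7, 2, 5)
  hex 28: (-7, 1, 6)
  hex 29: (-7, 0, 7)
Sorted: 30 hexes.

Answer: -7 -1 8
-7 0 7
-7 1 6
-7 2 5
-7 3 4
-7 4 3
-6 -2 8
-6 4 2
-5 -3 8
-5 4 1
-4 -4 8
-4 4 0
-3 -5 8
-3 4 -1
-2 -6 8
-2 4 -2
-1 -6 7
-1 3 -2
0 -6 6
0 2 -2
1 -6 5
1 1 -2
2 -6 4
2 0 -2
3 -6 3
3 -5 2
3 -4 1
3 -3 0
3 -2 -1
3 -1 -2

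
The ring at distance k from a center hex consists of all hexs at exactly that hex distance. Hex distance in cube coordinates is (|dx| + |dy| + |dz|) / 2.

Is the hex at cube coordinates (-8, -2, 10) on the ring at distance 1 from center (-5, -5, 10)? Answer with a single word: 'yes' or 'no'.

|px - cx| = |-8 - (-5)| = 3
|py - cy| = |-2 - (-5)| = 3
|pz - cz| = |10 - 10| = 0
distance = (3+3+0)/2 = 6/2 = 3
radius = 1; distance != radius -> no

Answer: no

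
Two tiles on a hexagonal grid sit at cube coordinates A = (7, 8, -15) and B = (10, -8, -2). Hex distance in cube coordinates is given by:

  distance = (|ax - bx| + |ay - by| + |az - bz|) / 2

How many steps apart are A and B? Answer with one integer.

Answer: 16

Derivation:
|ax - bx| = |7 - 10| = 3
|ay - by| = |8 - (-8)| = 16
|az - bz| = |-15 - (-2)| = 13
distance = (3 + 16 + 13) / 2 = 32 / 2 = 16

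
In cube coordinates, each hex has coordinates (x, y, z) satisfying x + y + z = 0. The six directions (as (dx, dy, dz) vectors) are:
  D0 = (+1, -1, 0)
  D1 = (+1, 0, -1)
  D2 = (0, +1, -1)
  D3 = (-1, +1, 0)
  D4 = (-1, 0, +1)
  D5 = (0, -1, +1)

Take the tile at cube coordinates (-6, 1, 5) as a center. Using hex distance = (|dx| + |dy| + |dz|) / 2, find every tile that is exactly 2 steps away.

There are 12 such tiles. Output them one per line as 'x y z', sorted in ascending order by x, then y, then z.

Answer: -8 1 7
-8 2 6
-8 3 5
-7 0 7
-7 3 4
-6 -1 7
-6 3 3
-5 -1 6
-5 2 3
-4 -1 5
-4 0 4
-4 1 3

Derivation:
Walk ring at distance 2 from (-6, 1, 5):
Start at center + D4*2 = (-8, 1, 7)
  hex 0: (-8, 1, 7)
  hex 1: (-7, 0, 7)
  hex 2: (-6, -1, 7)
  hex 3: (-5, -1, 6)
  hex 4: (-4, -1, 5)
  hex 5: (-4, 0, 4)
  hex 6: (-4, 1, 3)
  hex 7: (-5, 2, 3)
  hex 8: (-6, 3, 3)
  hex 9: (-7, 3, 4)
  hex 10: (-8, 3, 5)
  hex 11: (-8, 2, 6)
Sorted: 12 hexes.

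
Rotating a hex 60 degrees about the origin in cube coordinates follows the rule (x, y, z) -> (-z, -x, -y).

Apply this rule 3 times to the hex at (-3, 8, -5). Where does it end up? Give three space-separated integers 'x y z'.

Start: (-3, 8, -5)
Step 1: (-3, 8, -5) -> (-(-5), -(-3), -(8)) = (5, 3, -8)
Step 2: (5, 3, -8) -> (-(-8), -(5), -(3)) = (8, -5, -3)
Step 3: (8, -5, -3) -> (-(-3), -(8), -(-5)) = (3, -8, 5)

Answer: 3 -8 5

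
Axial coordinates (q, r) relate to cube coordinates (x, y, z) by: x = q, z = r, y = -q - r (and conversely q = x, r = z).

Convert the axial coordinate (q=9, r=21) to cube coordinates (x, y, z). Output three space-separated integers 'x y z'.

Answer: 9 -30 21

Derivation:
x = q = 9
z = r = 21
y = -x - z = -(9) - (21) = -30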